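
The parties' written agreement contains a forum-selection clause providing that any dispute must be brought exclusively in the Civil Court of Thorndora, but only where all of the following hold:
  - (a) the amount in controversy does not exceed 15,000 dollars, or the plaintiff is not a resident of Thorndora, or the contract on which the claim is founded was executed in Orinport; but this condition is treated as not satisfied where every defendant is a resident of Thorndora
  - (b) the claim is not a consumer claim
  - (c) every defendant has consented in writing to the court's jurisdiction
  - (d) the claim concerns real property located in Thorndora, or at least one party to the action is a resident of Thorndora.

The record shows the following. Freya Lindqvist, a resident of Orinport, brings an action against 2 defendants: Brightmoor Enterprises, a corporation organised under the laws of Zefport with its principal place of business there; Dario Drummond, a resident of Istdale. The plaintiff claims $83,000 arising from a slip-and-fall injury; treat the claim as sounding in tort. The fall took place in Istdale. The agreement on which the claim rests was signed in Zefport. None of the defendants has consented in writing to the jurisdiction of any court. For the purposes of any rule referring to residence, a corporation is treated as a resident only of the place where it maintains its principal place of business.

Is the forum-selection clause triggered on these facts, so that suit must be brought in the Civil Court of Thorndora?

No

The Civil Court of Thorndora:
  (a) The plaintiff resides in Orinport, which is not Thorndora — that alternative is enough. The carve-out does not apply: the defendants reside as follows — Brightmoor Enterprises in Zefport, Dario Drummond in Istdale — not all in Thorndora. Condition met.
  (b) The claim is a tort claim, not a consumer claim. Satisfied.
  (c) No such written consent has been filed. Fails.
  (d) The claim does not concern real property; no party resides in Thorndora — none of the alternatives is met. Fails.
  → The clause does not apply.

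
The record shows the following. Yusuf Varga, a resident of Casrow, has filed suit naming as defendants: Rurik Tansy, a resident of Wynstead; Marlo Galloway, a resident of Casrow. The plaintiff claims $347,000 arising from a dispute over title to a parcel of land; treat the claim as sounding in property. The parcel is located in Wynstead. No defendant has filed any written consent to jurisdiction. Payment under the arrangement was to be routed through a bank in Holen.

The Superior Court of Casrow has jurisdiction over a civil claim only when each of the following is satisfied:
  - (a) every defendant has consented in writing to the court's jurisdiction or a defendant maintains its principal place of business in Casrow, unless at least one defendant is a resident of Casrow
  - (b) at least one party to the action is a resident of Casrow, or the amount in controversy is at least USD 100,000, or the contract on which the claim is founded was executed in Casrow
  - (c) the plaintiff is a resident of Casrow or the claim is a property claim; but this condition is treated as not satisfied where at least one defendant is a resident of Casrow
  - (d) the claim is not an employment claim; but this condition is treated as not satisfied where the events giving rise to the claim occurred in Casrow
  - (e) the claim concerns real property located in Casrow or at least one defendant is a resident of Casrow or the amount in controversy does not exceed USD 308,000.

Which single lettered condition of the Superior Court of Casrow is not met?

(c)

The Superior Court of Casrow:
  (a) No such written consent has been filed; no defendant is a corporation — every alternative fails. However, Marlo Galloway resides in Casrow, so the 'unless' proviso supplies this condition. Met.
  (b) Yusuf Varga resides in Casrow — that alternative is enough. Satisfied.
  (c) The plaintiff resides in Casrow, so one alternative holds. But Marlo Galloway resides in Casrow, triggering the carve-out and defeating this condition. Not met.
  (d) The claim is a property claim, not an employment claim. The exception is not triggered, since the operative events occurred in Wynstead, not Casrow. Met.
  (e) Marlo Galloway resides in Casrow, so this disjunct is met. Satisfied.
Only condition (c) fails.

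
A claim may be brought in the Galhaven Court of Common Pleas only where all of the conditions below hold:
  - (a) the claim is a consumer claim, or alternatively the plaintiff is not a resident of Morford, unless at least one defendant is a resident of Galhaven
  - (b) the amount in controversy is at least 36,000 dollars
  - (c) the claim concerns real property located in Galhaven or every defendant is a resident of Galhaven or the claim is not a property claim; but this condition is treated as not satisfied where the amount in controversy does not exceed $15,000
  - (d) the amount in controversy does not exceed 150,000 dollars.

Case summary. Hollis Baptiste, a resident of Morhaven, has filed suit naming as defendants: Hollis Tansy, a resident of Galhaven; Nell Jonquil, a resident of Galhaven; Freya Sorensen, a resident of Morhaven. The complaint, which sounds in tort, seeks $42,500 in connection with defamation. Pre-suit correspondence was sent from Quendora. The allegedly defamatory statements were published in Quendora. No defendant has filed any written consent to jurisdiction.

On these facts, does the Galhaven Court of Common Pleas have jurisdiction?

Yes

The Galhaven Court of Common Pleas:
  (a) The plaintiff resides in Morhaven, which is not Morford, so one alternative holds. Satisfied.
  (b) The amount in controversy is 42,500 dollars, which meets the USD 36,000 floor. Condition met.
  (c) The claim is a tort claim, not a property claim, so this disjunct is met. The exception is not triggered, since the amount in controversy is 42,500 dollars, above the 15,000 dollars ceiling. Satisfied.
  (d) The amount in controversy is 42,500 dollars, within the $150,000 ceiling. Met.
  → Every requirement is satisfied — jurisdiction.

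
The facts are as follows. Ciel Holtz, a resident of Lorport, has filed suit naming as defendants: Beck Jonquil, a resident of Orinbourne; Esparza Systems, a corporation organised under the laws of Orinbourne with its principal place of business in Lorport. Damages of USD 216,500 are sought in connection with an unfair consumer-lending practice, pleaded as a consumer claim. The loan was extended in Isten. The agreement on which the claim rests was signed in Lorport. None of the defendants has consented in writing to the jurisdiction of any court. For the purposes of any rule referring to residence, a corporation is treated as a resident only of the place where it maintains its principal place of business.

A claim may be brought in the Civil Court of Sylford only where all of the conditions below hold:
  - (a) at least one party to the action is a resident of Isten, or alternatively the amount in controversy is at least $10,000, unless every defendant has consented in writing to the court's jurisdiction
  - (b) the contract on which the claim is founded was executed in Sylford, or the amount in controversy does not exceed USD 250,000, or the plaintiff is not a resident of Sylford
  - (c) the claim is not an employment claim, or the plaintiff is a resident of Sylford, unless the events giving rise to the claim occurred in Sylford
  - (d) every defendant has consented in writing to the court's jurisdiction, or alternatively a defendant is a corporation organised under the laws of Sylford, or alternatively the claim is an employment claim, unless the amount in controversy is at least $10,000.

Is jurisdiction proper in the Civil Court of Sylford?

Yes

The Civil Court of Sylford:
  (a) The amount in controversy is $216,500, which meets the USD 10,000 floor, which satisfies one of the alternatives. Met.
  (b) The amount in controversy is USD 216,500, within the $250,000 ceiling, so this disjunct is met. Met.
  (c) The claim is a consumer claim, not an employment claim — that alternative is enough. Condition met.
  (d) No such written consent has been filed; the corporate defendant(s) are organised in Orinbourne, not Sylford; the claim is a consumer claim, not an employment claim — none of the alternatives is met. But the amount in controversy is USD 216,500, which meets the USD 10,000 floor, and the 'unless' clause therefore excuses the requirement. Satisfied.
  → Jurisdiction lies.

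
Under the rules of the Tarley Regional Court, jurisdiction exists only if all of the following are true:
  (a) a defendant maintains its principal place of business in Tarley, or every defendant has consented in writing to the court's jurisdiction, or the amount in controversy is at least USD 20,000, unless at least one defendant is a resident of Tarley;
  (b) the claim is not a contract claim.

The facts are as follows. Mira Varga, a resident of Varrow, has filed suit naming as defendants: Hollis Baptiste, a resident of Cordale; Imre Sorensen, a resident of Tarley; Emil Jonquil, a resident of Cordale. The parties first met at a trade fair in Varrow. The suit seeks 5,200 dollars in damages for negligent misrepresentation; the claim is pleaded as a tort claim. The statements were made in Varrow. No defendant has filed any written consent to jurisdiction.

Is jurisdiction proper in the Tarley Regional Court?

The Tarley Regional Court:
  (a) No defendant is a corporation; no such written consent has been filed; the amount in controversy is 5,200 dollars, below the $20,000 floor — none of the alternatives is met. The proviso rescues it, though: Imre Sorensen resides in Tarley. Met.
  (b) The claim is a tort claim, not a contract claim. Met.
  → The court has jurisdiction.

Yes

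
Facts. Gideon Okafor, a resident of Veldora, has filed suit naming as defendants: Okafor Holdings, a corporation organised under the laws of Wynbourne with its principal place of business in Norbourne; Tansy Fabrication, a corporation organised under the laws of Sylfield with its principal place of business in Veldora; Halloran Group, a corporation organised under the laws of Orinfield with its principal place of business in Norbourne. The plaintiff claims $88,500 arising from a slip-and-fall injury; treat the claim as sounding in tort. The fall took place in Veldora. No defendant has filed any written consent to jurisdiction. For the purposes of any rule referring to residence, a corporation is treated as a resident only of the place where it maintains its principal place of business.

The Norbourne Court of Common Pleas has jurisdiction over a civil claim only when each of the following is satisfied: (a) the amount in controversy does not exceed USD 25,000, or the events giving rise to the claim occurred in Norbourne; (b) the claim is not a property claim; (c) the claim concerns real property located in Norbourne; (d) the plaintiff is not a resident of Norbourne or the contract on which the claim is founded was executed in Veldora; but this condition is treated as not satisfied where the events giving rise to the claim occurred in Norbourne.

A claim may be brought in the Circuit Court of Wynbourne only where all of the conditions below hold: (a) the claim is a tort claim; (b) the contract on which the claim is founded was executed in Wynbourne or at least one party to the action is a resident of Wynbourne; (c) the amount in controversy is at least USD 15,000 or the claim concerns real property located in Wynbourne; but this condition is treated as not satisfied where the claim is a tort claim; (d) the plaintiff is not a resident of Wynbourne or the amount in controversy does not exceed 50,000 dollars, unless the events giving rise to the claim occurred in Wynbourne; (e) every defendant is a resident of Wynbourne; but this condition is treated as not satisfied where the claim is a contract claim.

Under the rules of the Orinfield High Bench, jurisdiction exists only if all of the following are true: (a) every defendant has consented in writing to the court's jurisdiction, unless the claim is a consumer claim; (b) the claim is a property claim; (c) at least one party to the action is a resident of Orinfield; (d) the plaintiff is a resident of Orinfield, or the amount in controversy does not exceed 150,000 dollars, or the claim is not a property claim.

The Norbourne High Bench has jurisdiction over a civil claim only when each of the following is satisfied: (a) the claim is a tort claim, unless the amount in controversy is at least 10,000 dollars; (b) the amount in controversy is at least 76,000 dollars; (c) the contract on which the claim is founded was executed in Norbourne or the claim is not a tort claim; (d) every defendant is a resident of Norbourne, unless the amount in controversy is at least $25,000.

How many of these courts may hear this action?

The Norbourne Court of Common Pleas:
  (a) The amount in controversy is 88,500 dollars, above the $25,000 ceiling; the operative events occurred in Veldora, not Norbourne — every alternative fails. Not met.
  (b) The claim is a tort claim, not a property claim. Condition met.
  (c) The claim does not concern real property. Not met.
  (d) The plaintiff resides in Veldora, which is not Norbourne, so this disjunct is met. The carve-out does not apply: the operative events occurred in Veldora, not Norbourne. Met.
  → Not every requirement is met — no jurisdiction.
The Circuit Court of Wynbourne:
  (a) The claim is a tort claim. Satisfied.
  (b) No contract (and hence no place of execution) is alleged; no party resides in Wynbourne — none of the alternatives is met. Not satisfied.
  (c) The amount in controversy is USD 88,500, which meets the 15,000 dollars floor — that alternative is enough. But the carve-out bites: the claim is a tort claim. Fails.
  (d) The plaintiff resides in Veldora, which is not Wynbourne — that alternative is enough. Satisfied.
  (e) The defendants reside as follows — Okafor Holdings in Norbourne, Tansy Fabrication in Veldora, Halloran Group in Norbourne — not all in Wynbourne. Condition not met.
  → At least one condition fails; no jurisdiction.
The Orinfield High Bench:
  (a) No such written consent has been filed. Nor does the 'unless' clause help: the claim is a tort claim, not a consumer claim. Not met.
  (b) The claim is a tort claim, not a property claim. Fails.
  (c) No party resides in Orinfield. Not satisfied.
  (d) The amount in controversy is $88,500, within the 150,000 dollars ceiling, so this disjunct is met. Satisfied.
  → Not every requirement is met — no jurisdiction.
The Norbourne High Bench:
  (a) The claim is a tort claim. Condition met.
  (b) The amount in controversy is $88,500, which meets the 76,000 dollars floor. Satisfied.
  (c) No contract (and hence no place of execution) is alleged; the claim is a tort claim — no alternative holds. Condition not met.
  (d) The defendants reside as follows — Okafor Holdings in Norbourne, Tansy Fabrication in Veldora, Halloran Group in Norbourne — not all in Norbourne. However, the amount in controversy is 88,500 dollars, which meets the USD 25,000 floor, so the 'unless' proviso supplies this condition. Satisfied.
  → Not every requirement is met — no jurisdiction.
No court satisfies all of its conditions.

0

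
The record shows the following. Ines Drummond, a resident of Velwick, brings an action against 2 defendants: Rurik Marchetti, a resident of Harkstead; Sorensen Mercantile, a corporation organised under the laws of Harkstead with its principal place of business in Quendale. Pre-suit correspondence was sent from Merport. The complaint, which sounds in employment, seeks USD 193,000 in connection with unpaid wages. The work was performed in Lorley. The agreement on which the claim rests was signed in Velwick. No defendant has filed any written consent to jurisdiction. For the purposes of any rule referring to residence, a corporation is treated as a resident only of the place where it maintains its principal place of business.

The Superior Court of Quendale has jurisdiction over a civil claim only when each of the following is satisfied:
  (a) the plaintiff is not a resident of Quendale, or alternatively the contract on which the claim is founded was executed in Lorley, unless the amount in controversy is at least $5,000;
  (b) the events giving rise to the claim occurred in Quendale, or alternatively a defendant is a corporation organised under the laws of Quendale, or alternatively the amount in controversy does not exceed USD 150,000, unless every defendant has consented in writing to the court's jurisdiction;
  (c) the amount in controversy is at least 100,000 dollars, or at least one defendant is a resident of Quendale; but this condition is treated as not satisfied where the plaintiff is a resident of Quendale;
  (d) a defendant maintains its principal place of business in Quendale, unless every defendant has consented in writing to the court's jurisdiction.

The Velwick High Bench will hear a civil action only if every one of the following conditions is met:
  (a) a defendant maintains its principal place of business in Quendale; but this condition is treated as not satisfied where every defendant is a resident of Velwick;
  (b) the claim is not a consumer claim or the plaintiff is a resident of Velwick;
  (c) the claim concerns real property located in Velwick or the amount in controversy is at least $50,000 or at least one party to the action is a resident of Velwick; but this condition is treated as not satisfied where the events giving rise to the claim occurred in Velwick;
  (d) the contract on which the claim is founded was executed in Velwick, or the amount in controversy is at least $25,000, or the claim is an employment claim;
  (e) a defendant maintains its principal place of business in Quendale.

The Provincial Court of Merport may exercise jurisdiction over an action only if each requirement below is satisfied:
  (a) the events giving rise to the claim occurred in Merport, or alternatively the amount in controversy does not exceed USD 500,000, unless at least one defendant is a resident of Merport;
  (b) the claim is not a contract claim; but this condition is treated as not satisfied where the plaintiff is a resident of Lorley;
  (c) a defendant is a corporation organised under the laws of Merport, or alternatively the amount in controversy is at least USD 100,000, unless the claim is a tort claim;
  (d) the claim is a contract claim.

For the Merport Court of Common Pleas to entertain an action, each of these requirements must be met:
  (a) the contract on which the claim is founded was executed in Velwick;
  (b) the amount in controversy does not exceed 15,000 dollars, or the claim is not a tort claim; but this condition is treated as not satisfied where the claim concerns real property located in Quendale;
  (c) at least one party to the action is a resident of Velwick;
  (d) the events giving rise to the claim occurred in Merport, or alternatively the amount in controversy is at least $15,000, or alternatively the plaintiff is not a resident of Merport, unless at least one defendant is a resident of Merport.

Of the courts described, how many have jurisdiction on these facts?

2

The Superior Court of Quendale:
  (a) The plaintiff resides in Velwick, which is not Quendale, which satisfies one of the alternatives. Satisfied.
  (b) The operative events occurred in Lorley, not Quendale; the corporate defendant(s) are organised in Harkstead, not Quendale; the amount in controversy is 193,000 dollars, above the USD 150,000 ceiling — no alternative holds. The proviso offers no rescue either, since no such written consent has been filed. Fails.
  (c) The amount in controversy is 193,000 dollars, which meets the 100,000 dollars floor, which satisfies one of the alternatives. And the carve-out is inapplicable — the plaintiff resides in Velwick, not Quendale. Met.
  (d) Sorensen Mercantile has its principal place of business in Quendale. Met.
  → No jurisdiction.
The Velwick High Bench:
  (a) Sorensen Mercantile has its principal place of business in Quendale. The carve-out does not apply: the defendants reside as follows — Rurik Marchetti in Harkstead, Sorensen Mercantile in Quendale — not all in Velwick. Satisfied.
  (b) The claim is an employment claim, not a consumer claim, which satisfies one of the alternatives. Met.
  (c) The amount in controversy is USD 193,000, which meets the $50,000 floor, so one alternative holds. The exception is not triggered, since the operative events occurred in Lorley, not Velwick. Met.
  (d) The contract was executed in Velwick — that alternative is enough. Met.
  (e) Sorensen Mercantile has its principal place of business in Quendale. Met.
  → The court has jurisdiction.
The Provincial Court of Merport:
  (a) The amount in controversy is 193,000 dollars, within the 500,000 dollars ceiling, so one alternative holds. Satisfied.
  (b) The claim is an employment claim, not a contract claim. And the carve-out is inapplicable — the plaintiff resides in Velwick, not Lorley. Met.
  (c) The amount in controversy is USD 193,000, which meets the USD 100,000 floor, so this disjunct is met. Satisfied.
  (d) The claim is an employment claim, not a contract claim. Fails.
  → Not every requirement is met — no jurisdiction.
The Merport Court of Common Pleas:
  (a) The contract was executed in Velwick. Condition met.
  (b) The claim is an employment claim, not a tort claim, which satisfies one of the alternatives. The exception is not triggered, since the claim does not concern real property. Satisfied.
  (c) Ines Drummond resides in Velwick. Satisfied.
  (d) The amount in controversy is $193,000, which meets the 15,000 dollars floor, which satisfies one of the alternatives. Condition met.
  → The court has jurisdiction.
Courts with jurisdiction: the Velwick High Bench, the Merport Court of Common Pleas — 2 in total.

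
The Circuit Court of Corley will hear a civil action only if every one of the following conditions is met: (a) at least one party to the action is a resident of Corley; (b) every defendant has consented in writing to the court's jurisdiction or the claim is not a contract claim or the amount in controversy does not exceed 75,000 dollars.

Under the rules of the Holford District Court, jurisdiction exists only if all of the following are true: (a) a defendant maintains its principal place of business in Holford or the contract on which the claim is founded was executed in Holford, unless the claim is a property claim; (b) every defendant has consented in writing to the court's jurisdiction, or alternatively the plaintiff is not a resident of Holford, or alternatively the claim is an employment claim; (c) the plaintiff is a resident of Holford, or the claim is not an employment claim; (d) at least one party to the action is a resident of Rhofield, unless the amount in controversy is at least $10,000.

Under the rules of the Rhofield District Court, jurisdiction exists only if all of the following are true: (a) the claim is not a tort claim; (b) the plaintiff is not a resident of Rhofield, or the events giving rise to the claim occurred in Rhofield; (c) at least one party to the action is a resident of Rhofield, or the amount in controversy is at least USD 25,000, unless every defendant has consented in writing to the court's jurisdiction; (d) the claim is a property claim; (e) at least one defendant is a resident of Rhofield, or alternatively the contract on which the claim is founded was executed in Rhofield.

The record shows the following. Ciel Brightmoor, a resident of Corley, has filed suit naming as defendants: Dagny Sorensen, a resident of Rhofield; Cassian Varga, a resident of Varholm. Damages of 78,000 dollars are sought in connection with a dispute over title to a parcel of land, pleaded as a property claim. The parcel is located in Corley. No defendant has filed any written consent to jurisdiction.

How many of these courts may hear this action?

The Circuit Court of Corley:
  (a) Ciel Brightmoor resides in Corley. Met.
  (b) The claim is a property claim, not a contract claim, which satisfies one of the alternatives. Condition met.
  → Every requirement is satisfied — jurisdiction.
The Holford District Court:
  (a) No defendant is a corporation; no contract (and hence no place of execution) is alleged — none of the alternatives is met. The proviso rescues it, though: the claim is a property claim. Satisfied.
  (b) The plaintiff resides in Corley, which is not Holford — that alternative is enough. Satisfied.
  (c) The claim is a property claim, not an employment claim, which satisfies one of the alternatives. Condition met.
  (d) Dagny Sorensen resides in Rhofield. Met.
  → Jurisdiction lies.
The Rhofield District Court:
  (a) The claim is a property claim, not a tort claim. Satisfied.
  (b) The plaintiff resides in Corley, which is not Rhofield — that alternative is enough. Condition met.
  (c) Dagny Sorensen resides in Rhofield, so this disjunct is met. Satisfied.
  (d) The claim is a property claim. Met.
  (e) Dagny Sorensen resides in Rhofield, so this disjunct is met. Satisfied.
  → The court has jurisdiction.
Courts with jurisdiction: the Circuit Court of Corley, the Holford District Court, the Rhofield District Court — 3 in total.

3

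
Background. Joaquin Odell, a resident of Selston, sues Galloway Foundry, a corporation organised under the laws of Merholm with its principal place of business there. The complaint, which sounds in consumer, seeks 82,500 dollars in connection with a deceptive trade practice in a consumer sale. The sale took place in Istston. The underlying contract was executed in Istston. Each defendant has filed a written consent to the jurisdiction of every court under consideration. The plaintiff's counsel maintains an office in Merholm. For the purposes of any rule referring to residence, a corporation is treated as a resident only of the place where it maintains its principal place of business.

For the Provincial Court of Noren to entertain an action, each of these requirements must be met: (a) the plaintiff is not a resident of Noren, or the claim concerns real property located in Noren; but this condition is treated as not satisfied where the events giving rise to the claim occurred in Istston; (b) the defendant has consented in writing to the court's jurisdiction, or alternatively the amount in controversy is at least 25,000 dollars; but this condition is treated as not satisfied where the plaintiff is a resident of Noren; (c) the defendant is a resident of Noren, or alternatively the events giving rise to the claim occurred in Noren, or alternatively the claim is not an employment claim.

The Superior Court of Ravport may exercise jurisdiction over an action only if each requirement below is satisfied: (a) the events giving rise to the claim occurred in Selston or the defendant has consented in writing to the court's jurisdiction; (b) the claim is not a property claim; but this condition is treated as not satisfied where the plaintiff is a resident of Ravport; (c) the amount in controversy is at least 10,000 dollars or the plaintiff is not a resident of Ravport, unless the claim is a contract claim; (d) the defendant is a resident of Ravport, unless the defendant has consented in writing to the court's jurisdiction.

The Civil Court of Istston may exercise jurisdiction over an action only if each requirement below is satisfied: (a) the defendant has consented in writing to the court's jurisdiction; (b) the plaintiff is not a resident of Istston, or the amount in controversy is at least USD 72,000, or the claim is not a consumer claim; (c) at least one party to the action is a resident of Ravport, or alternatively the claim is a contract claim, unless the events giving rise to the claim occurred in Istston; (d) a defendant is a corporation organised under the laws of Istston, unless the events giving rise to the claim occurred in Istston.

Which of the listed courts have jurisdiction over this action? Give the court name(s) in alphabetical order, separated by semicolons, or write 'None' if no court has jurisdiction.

The Provincial Court of Noren:
  (a) The plaintiff resides in Selston, which is not Noren, so this disjunct is met. However, the operative events occurred in Istston, which falls within the stated exception and so defeats the condition. Not satisfied.
  (b) Every defendant has filed written consent, so this disjunct is met. And the carve-out is inapplicable — the plaintiff resides in Selston, not Noren. Met.
  (c) The claim is a consumer claim, not an employment claim, which satisfies one of the alternatives. Met.
  → Not every requirement is met — no jurisdiction.
The Superior Court of Ravport:
  (a) Every defendant has filed written consent, so one alternative holds. Satisfied.
  (b) The claim is a consumer claim, not a property claim. The exception is not triggered, since the plaintiff resides in Selston, not Ravport. Condition met.
  (c) The amount in controversy is 82,500 dollars, which meets the USD 10,000 floor, so one alternative holds. Condition met.
  (d) The defendant resides in Merholm, not Ravport. But every defendant has filed written consent, and the 'unless' clause therefore excuses the requirement. Condition met.
  → All conditions met; jurisdiction exists.
The Civil Court of Istston:
  (a) Every defendant has filed written consent. Condition met.
  (b) The plaintiff resides in Selston, which is not Istston, which satisfies one of the alternatives. Met.
  (c) No party resides in Ravport; the claim is a consumer claim, not a contract claim — every alternative fails. But the operative events occurred in Istston, and the 'unless' clause therefore excuses the requirement. Met.
  (d) The corporate defendant(s) are organised in Merholm, not Istston. But the operative events occurred in Istston, and the 'unless' clause therefore excuses the requirement. Condition met.
  → All conditions met; jurisdiction exists.

the Civil Court of Istston; the Superior Court of Ravport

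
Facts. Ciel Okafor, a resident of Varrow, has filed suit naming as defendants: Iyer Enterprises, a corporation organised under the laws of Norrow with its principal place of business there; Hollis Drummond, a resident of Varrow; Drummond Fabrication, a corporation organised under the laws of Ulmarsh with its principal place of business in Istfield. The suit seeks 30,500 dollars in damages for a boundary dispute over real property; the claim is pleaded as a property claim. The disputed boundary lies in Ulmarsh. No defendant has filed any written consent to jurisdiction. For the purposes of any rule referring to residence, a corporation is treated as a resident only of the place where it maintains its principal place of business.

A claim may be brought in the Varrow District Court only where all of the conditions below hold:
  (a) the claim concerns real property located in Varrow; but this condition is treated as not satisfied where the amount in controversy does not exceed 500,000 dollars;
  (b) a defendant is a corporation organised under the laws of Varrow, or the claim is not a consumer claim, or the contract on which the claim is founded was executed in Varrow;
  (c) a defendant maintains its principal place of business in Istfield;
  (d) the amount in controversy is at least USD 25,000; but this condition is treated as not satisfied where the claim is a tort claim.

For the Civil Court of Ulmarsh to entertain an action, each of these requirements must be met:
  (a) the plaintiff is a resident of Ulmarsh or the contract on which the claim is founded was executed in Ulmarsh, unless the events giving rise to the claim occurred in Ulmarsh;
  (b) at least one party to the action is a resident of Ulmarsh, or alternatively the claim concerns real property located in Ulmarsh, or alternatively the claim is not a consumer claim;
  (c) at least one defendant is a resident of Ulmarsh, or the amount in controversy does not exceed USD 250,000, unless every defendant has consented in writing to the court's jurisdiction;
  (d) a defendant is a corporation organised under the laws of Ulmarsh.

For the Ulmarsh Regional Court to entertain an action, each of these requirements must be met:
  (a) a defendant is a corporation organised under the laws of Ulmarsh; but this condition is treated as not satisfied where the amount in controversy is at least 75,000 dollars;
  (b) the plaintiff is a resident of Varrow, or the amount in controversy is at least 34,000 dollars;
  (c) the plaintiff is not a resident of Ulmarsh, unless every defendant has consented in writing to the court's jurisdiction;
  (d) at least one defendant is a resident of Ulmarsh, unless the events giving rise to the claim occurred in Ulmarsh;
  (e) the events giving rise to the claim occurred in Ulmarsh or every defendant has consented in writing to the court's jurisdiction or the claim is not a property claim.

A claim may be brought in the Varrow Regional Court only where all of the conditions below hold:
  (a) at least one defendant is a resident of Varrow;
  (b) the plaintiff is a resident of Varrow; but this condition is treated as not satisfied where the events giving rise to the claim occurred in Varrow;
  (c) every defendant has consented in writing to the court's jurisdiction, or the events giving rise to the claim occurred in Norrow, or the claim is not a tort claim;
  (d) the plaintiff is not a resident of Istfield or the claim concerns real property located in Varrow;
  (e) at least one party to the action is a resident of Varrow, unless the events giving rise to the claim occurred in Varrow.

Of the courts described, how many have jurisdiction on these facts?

The Varrow District Court:
  (a) The property lies in Ulmarsh, not Varrow. Not satisfied.
  (b) The claim is a property claim, not a consumer claim, which satisfies one of the alternatives. Satisfied.
  (c) Drummond Fabrication has its principal place of business in Istfield. Condition met.
  (d) The amount in controversy is $30,500, which meets the 25,000 dollars floor. And the carve-out is inapplicable — the claim is a property claim, not a tort claim. Condition met.
  → Not every requirement is met — no jurisdiction.
The Civil Court of Ulmarsh:
  (a) The plaintiff resides in Varrow, not Ulmarsh; no contract (and hence no place of execution) is alleged — every alternative fails. The proviso rescues it, though: the operative events occurred in Ulmarsh. Satisfied.
  (b) The property lies in Ulmarsh, so one alternative holds. Met.
  (c) The amount in controversy is USD 30,500, within the $250,000 ceiling, so one alternative holds. Condition met.
  (d) Drummond Fabrication is organised under the laws of Ulmarsh. Condition met.
  → Jurisdiction lies.
The Ulmarsh Regional Court:
  (a) Drummond Fabrication is organised under the laws of Ulmarsh. And the carve-out is inapplicable — the amount in controversy is USD 30,500, below the USD 75,000 floor. Met.
  (b) The plaintiff resides in Varrow, so this disjunct is met. Condition met.
  (c) The plaintiff resides in Varrow, which is not Ulmarsh. Satisfied.
  (d) No defendant resides in Ulmarsh (they reside in Norrow, Varrow, Istfield). But the operative events occurred in Ulmarsh, and the 'unless' clause therefore excuses the requirement. Condition met.
  (e) The operative events occurred in Ulmarsh, so this disjunct is met. Met.
  → The court has jurisdiction.
The Varrow Regional Court:
  (a) Hollis Drummond resides in Varrow. Satisfied.
  (b) The plaintiff resides in Varrow. The carve-out does not apply: the operative events occurred in Ulmarsh, not Varrow. Condition met.
  (c) The claim is a property claim, not a tort claim, so this disjunct is met. Met.
  (d) The plaintiff resides in Varrow, which is not Istfield — that alternative is enough. Met.
  (e) Ciel Okafor resides in Varrow. Met.
  → All conditions met; jurisdiction exists.
Courts with jurisdiction: the Civil Court of Ulmarsh, the Ulmarsh Regional Court, the Varrow Regional Court — 3 in total.

3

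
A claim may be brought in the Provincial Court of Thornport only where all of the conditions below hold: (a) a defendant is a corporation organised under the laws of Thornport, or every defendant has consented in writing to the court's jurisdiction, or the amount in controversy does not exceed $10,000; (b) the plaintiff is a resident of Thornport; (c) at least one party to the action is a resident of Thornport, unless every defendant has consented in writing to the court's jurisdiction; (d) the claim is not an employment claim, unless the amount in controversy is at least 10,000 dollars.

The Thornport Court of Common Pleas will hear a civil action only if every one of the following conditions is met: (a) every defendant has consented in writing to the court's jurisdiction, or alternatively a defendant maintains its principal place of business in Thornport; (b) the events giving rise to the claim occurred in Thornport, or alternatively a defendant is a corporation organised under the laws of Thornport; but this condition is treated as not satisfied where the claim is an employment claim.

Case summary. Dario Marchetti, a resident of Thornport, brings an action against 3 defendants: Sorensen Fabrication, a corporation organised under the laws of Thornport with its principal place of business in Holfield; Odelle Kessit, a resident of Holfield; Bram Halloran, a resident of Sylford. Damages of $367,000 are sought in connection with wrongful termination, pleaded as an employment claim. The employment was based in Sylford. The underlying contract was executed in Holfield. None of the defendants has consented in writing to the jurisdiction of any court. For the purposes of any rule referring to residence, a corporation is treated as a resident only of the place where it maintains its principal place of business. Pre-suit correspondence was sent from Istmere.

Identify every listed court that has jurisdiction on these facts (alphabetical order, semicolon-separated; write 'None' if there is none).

The Provincial Court of Thornport:
  (a) Sorensen Fabrication is organised under the laws of Thornport — that alternative is enough. Satisfied.
  (b) The plaintiff resides in Thornport. Met.
  (c) Dario Marchetti resides in Thornport. Condition met.
  (d) The claim is an employment claim. The proviso rescues it, though: the amount in controversy is USD 367,000, which meets the 10,000 dollars floor. Condition met.
  → Jurisdiction lies.
The Thornport Court of Common Pleas:
  (a) No such written consent has been filed; the corporate defendant(s) have their principal place of business in Holfield, not Thornport — every alternative fails. Not satisfied.
  (b) Sorensen Fabrication is organised under the laws of Thornport, so one alternative holds. But the claim is an employment claim, triggering the carve-out and defeating this condition. Not satisfied.
  → At least one condition fails; no jurisdiction.

the Provincial Court of Thornport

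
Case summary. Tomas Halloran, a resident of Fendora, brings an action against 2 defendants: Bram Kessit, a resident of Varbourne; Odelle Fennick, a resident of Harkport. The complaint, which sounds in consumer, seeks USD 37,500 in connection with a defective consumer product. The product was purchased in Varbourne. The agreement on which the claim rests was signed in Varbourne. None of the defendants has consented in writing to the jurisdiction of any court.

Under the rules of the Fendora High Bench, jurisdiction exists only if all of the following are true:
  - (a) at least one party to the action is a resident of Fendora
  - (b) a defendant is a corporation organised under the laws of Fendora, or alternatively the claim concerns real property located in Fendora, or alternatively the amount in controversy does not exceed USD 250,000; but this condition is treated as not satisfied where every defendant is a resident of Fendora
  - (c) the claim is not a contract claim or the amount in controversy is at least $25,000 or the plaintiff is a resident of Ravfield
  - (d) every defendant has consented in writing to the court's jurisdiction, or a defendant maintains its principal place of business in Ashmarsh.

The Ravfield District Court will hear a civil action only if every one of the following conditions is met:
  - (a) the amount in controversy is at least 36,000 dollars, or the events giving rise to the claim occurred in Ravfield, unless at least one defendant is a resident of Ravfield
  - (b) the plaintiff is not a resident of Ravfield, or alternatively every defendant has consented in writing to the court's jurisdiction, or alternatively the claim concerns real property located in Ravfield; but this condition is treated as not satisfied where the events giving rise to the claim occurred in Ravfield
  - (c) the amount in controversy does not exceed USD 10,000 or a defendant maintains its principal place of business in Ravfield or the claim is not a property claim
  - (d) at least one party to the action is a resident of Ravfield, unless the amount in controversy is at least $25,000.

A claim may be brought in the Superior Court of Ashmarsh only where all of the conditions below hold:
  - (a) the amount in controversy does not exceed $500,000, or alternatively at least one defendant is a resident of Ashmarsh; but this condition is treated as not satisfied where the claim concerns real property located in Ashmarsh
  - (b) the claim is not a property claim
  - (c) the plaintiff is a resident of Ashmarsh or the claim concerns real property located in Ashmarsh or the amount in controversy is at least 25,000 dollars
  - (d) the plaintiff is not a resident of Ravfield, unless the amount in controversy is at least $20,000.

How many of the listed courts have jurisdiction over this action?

The Fendora High Bench:
  (a) Tomas Halloran resides in Fendora. Satisfied.
  (b) The amount in controversy is USD 37,500, within the $250,000 ceiling — that alternative is enough. And the carve-out is inapplicable — the defendants reside as follows — Bram Kessit in Varbourne, Odelle Fennick in Harkport — not all in Fendora. Condition met.
  (c) The claim is a consumer claim, not a contract claim, which satisfies one of the alternatives. Met.
  (d) No such written consent has been filed; no defendant is a corporation — none of the alternatives is met. Not met.
  → Not every requirement is met — no jurisdiction.
The Ravfield District Court:
  (a) The amount in controversy is $37,500, which meets the $36,000 floor — that alternative is enough. Satisfied.
  (b) The plaintiff resides in Fendora, which is not Ravfield, so this disjunct is met. And the carve-out is inapplicable — the operative events occurred in Varbourne, not Ravfield. Met.
  (c) The claim is a consumer claim, not a property claim, which satisfies one of the alternatives. Met.
  (d) No party resides in Ravfield. But the amount in controversy is 37,500 dollars, which meets the $25,000 floor, and the 'unless' clause therefore excuses the requirement. Condition met.
  → Every requirement is satisfied — jurisdiction.
The Superior Court of Ashmarsh:
  (a) The amount in controversy is USD 37,500, within the USD 500,000 ceiling, which satisfies one of the alternatives. The carve-out does not apply: the claim does not concern real property. Satisfied.
  (b) The claim is a consumer claim, not a property claim. Condition met.
  (c) The amount in controversy is 37,500 dollars, which meets the $25,000 floor, so one alternative holds. Satisfied.
  (d) The plaintiff resides in Fendora, which is not Ravfield. Met.
  → Jurisdiction lies.
Courts with jurisdiction: the Ravfield District Court, the Superior Court of Ashmarsh — 2 in total.

2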